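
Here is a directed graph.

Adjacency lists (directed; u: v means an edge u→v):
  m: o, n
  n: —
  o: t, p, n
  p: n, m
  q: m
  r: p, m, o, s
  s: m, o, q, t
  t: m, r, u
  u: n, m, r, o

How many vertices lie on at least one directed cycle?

8

A vertex is on a directed cycle iff it belongs to a strongly connected component of size ≥ 2 (or has a self-loop).
The vertices on cycles are {m, o, p, q, r, s, t, u} — 8 in total.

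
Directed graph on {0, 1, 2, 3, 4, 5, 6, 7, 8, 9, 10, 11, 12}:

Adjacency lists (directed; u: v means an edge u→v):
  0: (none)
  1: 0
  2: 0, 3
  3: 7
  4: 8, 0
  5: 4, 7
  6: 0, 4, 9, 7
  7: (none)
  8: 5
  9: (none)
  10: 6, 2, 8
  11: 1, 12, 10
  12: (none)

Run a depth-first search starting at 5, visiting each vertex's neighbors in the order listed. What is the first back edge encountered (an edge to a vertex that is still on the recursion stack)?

8→5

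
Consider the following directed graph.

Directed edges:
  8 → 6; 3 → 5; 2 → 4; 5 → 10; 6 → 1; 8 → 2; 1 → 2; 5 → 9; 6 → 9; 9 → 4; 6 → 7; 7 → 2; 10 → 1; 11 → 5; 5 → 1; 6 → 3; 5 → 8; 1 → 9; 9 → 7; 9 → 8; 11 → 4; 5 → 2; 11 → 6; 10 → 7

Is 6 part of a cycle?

Yes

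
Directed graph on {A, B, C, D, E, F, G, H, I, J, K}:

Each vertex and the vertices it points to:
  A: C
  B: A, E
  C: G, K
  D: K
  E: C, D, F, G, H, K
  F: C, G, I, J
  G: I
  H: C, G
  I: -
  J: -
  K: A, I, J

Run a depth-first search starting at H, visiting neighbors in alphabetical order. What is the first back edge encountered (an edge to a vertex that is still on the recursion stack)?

A→C

DFS from H (visiting neighbors in alphabetical order); mark gray on enter, black on exit:
H gray
  C gray
    G gray
      I gray
      I black
    G black
    K gray
      A gray
        A→C: C is gray → back edge
First back edge: A → C.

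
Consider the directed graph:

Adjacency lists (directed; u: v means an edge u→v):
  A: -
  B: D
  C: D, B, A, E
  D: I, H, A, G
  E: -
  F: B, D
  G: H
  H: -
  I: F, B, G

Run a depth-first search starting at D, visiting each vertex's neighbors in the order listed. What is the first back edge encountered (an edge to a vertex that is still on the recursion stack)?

B→D

DFS from D (visiting each vertex's neighbors in the order listed); mark gray on enter, black on exit:
D gray
  I gray
    F gray
      B gray
        B→D: D is gray → back edge
First back edge: B → D.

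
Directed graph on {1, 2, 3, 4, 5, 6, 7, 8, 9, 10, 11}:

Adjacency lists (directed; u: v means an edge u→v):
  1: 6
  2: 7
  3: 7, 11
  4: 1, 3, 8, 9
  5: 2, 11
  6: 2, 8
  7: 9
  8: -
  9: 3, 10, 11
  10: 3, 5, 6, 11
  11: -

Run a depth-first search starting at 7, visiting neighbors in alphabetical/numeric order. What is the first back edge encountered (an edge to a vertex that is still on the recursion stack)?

3->7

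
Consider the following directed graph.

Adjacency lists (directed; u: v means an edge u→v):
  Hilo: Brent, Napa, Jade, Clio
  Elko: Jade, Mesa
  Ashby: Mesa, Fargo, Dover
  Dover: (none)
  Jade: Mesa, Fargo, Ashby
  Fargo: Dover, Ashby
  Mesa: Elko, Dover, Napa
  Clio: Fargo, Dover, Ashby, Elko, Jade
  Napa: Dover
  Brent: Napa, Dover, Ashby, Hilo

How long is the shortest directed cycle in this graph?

For each vertex v, BFS finds the shortest path from v back to v.
The shortest such closed walk is Hilo → Brent → Hilo, length 2.

2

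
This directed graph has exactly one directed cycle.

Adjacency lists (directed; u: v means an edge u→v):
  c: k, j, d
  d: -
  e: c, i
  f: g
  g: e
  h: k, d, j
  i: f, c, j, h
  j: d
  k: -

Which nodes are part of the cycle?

DFS with gray/black marking from g:
g gray
  e gray
    c gray
      k gray
      k black
      j gray
        d gray
        d black
      j black
      c→d: d black — skip
    c black
    i gray
      f gray
        f→g: g is gray → back edge
Back edge closes the cycle g → e → i → f → g; its vertices are {e, f, g, i}.

e, f, g, i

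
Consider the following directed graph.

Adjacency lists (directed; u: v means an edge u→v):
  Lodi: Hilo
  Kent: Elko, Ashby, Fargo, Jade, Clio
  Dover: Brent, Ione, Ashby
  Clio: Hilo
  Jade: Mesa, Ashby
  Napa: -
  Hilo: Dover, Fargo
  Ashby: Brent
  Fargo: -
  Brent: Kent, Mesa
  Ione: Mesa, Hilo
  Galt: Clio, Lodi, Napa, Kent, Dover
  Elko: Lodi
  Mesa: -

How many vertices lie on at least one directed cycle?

A vertex is on a directed cycle iff it belongs to a strongly connected component of size ≥ 2 (or has a self-loop).
The vertices on cycles are {Clio, Elko, Hilo, Ione, Jade, Kent, Lodi, Ashby, Brent, Dover} — 10 in total.

10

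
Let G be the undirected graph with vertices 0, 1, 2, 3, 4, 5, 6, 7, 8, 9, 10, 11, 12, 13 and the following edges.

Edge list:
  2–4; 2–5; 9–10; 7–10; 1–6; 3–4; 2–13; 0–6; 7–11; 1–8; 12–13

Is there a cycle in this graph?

No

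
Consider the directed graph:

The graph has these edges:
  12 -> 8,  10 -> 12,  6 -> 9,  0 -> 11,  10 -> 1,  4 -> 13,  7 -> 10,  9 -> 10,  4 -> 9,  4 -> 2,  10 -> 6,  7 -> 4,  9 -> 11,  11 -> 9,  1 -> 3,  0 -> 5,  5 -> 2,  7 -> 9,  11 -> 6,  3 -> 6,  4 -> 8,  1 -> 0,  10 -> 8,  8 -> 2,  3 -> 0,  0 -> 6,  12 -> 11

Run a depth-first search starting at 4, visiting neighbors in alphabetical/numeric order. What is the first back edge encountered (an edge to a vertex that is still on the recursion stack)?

6→9

DFS from 4 (visiting neighbors in alphabetical/numeric order); mark gray on enter, black on exit:
4 gray
  2 gray
  2 black
  8 gray
    8→2: 2 black — skip
  8 black
  9 gray
    10 gray
      1 gray
        0 gray
          5 gray
            5→2: 2 black — skip
          5 black
          6 gray
            6→9: 9 is gray → back edge
First back edge: 6 → 9.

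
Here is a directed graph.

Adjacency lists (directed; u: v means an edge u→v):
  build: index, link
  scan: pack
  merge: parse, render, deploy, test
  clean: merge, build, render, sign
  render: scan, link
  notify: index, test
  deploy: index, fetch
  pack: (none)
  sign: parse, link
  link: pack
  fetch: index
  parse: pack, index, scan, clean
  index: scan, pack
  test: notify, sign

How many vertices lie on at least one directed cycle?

A vertex is on a directed cycle iff it belongs to a strongly connected component of size ≥ 2 (or has a self-loop).
The vertices on cycles are {sign, test, clean, merge, parse, notify} — 6 in total.

6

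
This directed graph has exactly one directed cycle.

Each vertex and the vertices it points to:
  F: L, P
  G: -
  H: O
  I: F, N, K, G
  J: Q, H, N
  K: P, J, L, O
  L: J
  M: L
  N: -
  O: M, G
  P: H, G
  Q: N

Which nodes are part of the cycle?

DFS with gray/black marking from J:
J gray
  Q gray
    N gray
    N black
  Q black
  H gray
    O gray
      M gray
        L gray
          L→J: J is gray → back edge
Back edge closes the cycle J → H → O → M → L → J; its vertices are {H, J, L, M, O}.

H, J, L, M, O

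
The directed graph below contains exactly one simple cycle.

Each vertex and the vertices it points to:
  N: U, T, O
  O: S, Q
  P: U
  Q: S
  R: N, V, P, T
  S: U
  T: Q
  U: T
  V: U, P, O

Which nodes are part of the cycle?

DFS with gray/black marking from T:
T gray
  Q gray
    S gray
      U gray
        U→T: T is gray → back edge
Back edge closes the cycle T → Q → S → U → T; its vertices are {Q, S, T, U}.

Q, S, T, U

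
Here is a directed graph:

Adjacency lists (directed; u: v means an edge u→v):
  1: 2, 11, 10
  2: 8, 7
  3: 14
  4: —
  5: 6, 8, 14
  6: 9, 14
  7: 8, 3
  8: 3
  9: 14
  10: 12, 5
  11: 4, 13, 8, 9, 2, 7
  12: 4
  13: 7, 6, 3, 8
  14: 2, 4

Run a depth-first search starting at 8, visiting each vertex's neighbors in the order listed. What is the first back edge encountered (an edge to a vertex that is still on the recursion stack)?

2→8

DFS from 8 (visiting each vertex's neighbors in the order listed); mark gray on enter, black on exit:
8 gray
  3 gray
    14 gray
      2 gray
        2→8: 8 is gray → back edge
First back edge: 2 → 8.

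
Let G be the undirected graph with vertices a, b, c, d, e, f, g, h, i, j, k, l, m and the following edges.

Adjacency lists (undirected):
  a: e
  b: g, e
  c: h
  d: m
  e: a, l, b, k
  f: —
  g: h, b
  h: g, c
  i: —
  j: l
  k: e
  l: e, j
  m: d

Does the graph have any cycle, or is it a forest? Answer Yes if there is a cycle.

DFS, tracking each vertex's parent; an edge to a visited non-parent vertex closes a cycle.
Start from l:
visit l (parent –)
  visit e (parent l)
    visit a (parent e)
      a–e: parent, skip
    e–l: parent, skip
    visit b (parent e)
      visit g (parent b)
        visit h (parent g)
          h–g: parent, skip
          visit c (parent h)
            c–h: parent, skip
        g–b: parent, skip
      b–e: parent, skip
    visit k (parent e)
      k–e: parent, skip
  visit j (parent l)
    j–l: parent, skip
visit d (parent –)
  visit m (parent d)
    m–d: parent, skip
visit f (parent –)
visit i (parent –)
No non-parent visited neighbor found — the graph is a forest.

No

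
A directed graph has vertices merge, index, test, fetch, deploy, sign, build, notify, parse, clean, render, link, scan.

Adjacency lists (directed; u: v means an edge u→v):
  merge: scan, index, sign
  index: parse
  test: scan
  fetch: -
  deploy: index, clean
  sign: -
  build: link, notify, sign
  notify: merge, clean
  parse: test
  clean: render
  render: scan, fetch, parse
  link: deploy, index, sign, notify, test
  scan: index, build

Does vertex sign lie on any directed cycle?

No

sign lies on a cycle iff there is a path from sign back to itself.
Exploring from sign, it never reaches itself; equivalently, its strongly connected component is a singleton.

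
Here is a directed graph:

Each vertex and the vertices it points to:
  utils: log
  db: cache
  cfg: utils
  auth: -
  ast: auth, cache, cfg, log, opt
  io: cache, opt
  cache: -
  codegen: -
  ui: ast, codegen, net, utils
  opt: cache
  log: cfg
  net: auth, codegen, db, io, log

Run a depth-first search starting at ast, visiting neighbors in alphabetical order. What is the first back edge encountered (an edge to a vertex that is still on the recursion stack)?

log→cfg

DFS from ast (visiting neighbors in alphabetical order); mark gray on enter, black on exit:
ast gray
  auth gray
  auth black
  cache gray
  cache black
  cfg gray
    utils gray
      log gray
        log→cfg: cfg is gray → back edge
First back edge: log → cfg.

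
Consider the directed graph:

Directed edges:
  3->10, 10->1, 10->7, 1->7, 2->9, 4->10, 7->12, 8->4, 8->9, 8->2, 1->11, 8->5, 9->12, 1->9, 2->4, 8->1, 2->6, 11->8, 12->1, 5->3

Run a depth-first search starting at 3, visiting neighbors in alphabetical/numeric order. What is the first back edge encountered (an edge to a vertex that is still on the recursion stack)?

DFS from 3 (visiting neighbors in alphabetical/numeric order); mark gray on enter, black on exit:
3 gray
  10 gray
    1 gray
      7 gray
        12 gray
          12→1: 1 is gray → back edge
First back edge: 12 → 1.

12→1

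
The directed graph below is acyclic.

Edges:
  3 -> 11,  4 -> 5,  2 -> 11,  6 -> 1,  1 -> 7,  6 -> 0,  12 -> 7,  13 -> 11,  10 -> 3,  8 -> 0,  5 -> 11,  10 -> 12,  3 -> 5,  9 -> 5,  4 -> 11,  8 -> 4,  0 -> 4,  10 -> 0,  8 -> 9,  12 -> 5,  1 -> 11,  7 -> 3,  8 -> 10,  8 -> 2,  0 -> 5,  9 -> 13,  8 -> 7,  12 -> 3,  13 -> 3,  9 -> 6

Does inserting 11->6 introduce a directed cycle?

Adding 11→6 creates a cycle iff 6 can already reach 11.
Path from 6: 6 → 1 → 11.
So 6 → … → 11 → 6 is a cycle.

Yes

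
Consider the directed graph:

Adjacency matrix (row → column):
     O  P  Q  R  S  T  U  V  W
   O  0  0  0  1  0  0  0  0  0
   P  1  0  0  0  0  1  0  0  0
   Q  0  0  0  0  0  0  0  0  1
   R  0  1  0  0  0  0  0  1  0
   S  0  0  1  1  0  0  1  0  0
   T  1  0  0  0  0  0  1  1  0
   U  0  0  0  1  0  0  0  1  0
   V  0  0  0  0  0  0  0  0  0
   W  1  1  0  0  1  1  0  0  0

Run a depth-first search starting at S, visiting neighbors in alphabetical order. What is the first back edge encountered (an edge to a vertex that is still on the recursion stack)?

P->O

DFS from S (visiting neighbors in alphabetical order); mark gray on enter, black on exit:
S gray
  Q gray
    W gray
      O gray
        R gray
          P gray
            P→O: O is gray → back edge
First back edge: P → O.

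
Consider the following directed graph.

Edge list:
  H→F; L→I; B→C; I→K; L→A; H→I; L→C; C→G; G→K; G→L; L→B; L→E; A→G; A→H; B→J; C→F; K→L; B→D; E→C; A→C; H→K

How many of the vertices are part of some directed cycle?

9

A vertex is on a directed cycle iff it belongs to a strongly connected component of size ≥ 2 (or has a self-loop).
The vertices on cycles are {A, B, C, E, G, H, I, K, L} — 9 in total.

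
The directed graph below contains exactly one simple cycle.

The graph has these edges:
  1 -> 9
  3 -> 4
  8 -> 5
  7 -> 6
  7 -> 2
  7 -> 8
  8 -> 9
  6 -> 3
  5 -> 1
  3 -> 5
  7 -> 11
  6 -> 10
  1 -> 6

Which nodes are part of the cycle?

1, 3, 5, 6

DFS with gray/black marking from 6:
6 gray
  10 gray
  10 black
  3 gray
    4 gray
    4 black
    5 gray
      1 gray
        1→6: 6 is gray → back edge
Back edge closes the cycle 6 → 3 → 5 → 1 → 6; its vertices are {1, 3, 5, 6}.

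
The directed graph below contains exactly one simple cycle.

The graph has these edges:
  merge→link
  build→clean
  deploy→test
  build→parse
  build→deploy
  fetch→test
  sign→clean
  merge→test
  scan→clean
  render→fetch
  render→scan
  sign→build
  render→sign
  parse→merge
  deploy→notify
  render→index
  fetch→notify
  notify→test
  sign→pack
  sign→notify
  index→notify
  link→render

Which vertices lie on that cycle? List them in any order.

DFS with gray/black marking from link:
link gray
  render gray
    scan gray
      clean gray
      clean black
    scan black
    index gray
      notify gray
        test gray
        test black
      notify black
    index black
    sign gray
      sign→clean: clean black — skip
      sign→notify: notify black — skip
      pack gray
      pack black
      build gray
        deploy gray
          deploy→notify: notify black — skip
          deploy→test: test black — skip
        deploy black
        parse gray
          merge gray
            merge→link: link is gray → back edge
Back edge closes the cycle link → render → sign → build → parse → merge → link; its vertices are {link, sign, build, merge, parse, render}.

link, sign, build, merge, parse, render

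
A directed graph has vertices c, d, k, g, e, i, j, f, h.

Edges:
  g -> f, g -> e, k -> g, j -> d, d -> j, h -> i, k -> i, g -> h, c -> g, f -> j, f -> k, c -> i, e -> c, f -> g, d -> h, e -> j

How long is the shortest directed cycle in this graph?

For each vertex v, BFS finds the shortest path from v back to v.
The shortest such closed walk is g → f → g, length 2.

2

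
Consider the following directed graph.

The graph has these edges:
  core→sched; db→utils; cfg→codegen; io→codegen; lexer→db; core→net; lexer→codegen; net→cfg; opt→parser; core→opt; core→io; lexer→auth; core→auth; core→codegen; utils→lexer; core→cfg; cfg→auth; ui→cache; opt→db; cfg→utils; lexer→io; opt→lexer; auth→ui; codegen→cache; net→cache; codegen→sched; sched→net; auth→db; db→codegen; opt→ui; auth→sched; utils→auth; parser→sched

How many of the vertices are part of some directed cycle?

A vertex is on a directed cycle iff it belongs to a strongly connected component of size ≥ 2 (or has a self-loop).
The vertices on cycles are {db, io, cfg, net, auth, lexer, sched, utils, codegen} — 9 in total.

9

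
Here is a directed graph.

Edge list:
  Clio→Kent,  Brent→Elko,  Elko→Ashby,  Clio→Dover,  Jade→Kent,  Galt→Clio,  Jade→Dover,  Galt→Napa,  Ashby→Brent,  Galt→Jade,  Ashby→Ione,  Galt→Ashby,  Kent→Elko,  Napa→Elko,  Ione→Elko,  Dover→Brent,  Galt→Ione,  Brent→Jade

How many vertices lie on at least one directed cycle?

A vertex is on a directed cycle iff it belongs to a strongly connected component of size ≥ 2 (or has a self-loop).
The vertices on cycles are {Elko, Ione, Jade, Kent, Ashby, Brent, Dover} — 7 in total.

7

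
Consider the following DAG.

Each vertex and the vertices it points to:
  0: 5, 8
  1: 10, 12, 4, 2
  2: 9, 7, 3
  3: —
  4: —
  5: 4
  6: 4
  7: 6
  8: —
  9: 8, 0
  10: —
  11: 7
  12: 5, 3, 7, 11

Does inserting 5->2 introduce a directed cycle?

Adding 5→2 creates a cycle iff 2 can already reach 5.
Path from 2: 2 → 9 → 0 → 5.
So 2 → … → 5 → 2 is a cycle.

Yes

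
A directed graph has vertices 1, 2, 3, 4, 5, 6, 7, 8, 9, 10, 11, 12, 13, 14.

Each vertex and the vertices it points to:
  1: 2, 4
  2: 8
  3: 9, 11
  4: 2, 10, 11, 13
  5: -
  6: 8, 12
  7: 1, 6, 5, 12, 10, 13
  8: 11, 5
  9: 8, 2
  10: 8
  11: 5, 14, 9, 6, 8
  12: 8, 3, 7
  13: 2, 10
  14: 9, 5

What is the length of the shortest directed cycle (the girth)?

For each vertex v, BFS finds the shortest path from v back to v.
The shortest such closed walk is 7 → 12 → 7, length 2.

2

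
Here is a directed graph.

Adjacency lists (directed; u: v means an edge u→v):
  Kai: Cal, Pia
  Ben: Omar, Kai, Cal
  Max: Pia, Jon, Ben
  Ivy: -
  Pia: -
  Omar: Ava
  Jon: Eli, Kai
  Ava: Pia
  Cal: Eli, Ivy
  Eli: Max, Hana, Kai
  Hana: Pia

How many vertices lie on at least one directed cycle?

A vertex is on a directed cycle iff it belongs to a strongly connected component of size ≥ 2 (or has a self-loop).
The vertices on cycles are {Ben, Cal, Eli, Jon, Kai, Max} — 6 in total.

6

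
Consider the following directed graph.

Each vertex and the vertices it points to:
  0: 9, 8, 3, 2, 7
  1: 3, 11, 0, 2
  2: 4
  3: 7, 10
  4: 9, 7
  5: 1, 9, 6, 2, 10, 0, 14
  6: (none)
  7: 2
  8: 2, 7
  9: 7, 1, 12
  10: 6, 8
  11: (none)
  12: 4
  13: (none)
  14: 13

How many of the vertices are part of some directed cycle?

10

A vertex is on a directed cycle iff it belongs to a strongly connected component of size ≥ 2 (or has a self-loop).
The vertices on cycles are {0, 1, 2, 3, 4, 7, 8, 9, 10, 12} — 10 in total.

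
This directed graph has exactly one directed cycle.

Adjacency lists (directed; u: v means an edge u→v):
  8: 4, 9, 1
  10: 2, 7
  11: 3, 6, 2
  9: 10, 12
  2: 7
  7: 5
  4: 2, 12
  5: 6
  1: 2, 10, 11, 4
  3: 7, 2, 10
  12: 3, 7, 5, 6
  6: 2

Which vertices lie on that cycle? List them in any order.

2, 5, 6, 7

DFS with gray/black marking from 6:
6 gray
  2 gray
    7 gray
      5 gray
        5→6: 6 is gray → back edge
Back edge closes the cycle 6 → 2 → 7 → 5 → 6; its vertices are {2, 5, 6, 7}.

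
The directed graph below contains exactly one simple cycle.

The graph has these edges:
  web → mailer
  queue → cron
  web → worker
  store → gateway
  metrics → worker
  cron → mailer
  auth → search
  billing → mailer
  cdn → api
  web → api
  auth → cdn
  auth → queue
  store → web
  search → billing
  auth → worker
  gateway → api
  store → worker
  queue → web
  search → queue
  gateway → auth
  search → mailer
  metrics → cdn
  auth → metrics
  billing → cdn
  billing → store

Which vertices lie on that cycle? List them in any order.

auth, store, search, billing, gateway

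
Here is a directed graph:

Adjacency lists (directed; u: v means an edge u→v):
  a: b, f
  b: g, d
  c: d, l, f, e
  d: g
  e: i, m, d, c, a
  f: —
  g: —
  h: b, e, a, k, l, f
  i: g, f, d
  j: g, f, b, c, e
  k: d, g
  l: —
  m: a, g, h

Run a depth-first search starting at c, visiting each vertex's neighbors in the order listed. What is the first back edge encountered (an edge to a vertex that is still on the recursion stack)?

h→e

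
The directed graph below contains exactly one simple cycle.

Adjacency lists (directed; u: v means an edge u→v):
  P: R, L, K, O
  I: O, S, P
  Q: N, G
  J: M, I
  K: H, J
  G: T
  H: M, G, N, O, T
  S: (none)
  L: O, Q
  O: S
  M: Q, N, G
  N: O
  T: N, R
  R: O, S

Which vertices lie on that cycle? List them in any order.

I, J, K, P

DFS with gray/black marking from K:
K gray
  H gray
    M gray
      Q gray
        N gray
          O gray
            S gray
            S black
          O black
        N black
        G gray
          T gray
            T→N: N black — skip
            R gray
              R→O: O black — skip
              R→S: S black — skip
            R black
          T black
        G black
      Q black
      M→N: N black — skip
      M→G: G black — skip
    M black
    H→G: G black — skip
    H→N: N black — skip
    H→O: O black — skip
    H→T: T black — skip
  H black
  J gray
    J→M: M black — skip
    I gray
      I→O: O black — skip
      I→S: S black — skip
      P gray
        P→R: R black — skip
        L gray
          L→O: O black — skip
          L→Q: Q black — skip
        L black
        P→K: K is gray → back edge
Back edge closes the cycle K → J → I → P → K; its vertices are {I, J, K, P}.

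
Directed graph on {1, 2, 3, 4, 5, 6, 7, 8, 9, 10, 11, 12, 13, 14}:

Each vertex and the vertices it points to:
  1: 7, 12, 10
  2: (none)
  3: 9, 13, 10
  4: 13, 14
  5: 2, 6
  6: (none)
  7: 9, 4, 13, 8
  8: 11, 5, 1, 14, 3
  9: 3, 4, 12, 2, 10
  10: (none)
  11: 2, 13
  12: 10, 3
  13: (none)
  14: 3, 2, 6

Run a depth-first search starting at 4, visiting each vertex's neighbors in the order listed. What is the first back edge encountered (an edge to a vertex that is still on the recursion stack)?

9->3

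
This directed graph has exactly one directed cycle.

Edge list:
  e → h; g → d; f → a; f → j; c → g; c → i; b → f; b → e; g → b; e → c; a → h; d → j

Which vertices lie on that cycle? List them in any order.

b, c, e, g

DFS with gray/black marking from c:
c gray
  i gray
  i black
  g gray
    d gray
      j gray
      j black
    d black
    b gray
      f gray
        f→j: j black — skip
        a gray
          h gray
          h black
        a black
      f black
      e gray
        e→c: c is gray → back edge
Back edge closes the cycle c → g → b → e → c; its vertices are {b, c, e, g}.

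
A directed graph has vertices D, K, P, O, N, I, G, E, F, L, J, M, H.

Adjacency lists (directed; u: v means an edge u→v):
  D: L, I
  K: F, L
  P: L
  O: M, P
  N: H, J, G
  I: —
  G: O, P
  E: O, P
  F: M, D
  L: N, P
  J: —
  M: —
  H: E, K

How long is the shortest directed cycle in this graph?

2

For each vertex v, BFS finds the shortest path from v back to v.
The shortest such closed walk is P → L → P, length 2.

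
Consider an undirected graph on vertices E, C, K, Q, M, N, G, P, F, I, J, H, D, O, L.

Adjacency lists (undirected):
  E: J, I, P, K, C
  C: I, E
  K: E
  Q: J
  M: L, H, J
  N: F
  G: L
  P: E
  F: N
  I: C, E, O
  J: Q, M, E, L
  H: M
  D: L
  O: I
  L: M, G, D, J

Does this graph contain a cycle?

Yes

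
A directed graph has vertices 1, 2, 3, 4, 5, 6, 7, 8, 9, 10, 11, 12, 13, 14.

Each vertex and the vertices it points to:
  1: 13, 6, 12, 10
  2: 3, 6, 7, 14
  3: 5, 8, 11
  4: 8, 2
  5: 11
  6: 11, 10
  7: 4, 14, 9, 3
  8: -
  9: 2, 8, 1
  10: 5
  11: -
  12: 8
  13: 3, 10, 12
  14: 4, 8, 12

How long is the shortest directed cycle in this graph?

For each vertex v, BFS finds the shortest path from v back to v.
The shortest such closed walk is 9 → 2 → 7 → 9, length 3.

3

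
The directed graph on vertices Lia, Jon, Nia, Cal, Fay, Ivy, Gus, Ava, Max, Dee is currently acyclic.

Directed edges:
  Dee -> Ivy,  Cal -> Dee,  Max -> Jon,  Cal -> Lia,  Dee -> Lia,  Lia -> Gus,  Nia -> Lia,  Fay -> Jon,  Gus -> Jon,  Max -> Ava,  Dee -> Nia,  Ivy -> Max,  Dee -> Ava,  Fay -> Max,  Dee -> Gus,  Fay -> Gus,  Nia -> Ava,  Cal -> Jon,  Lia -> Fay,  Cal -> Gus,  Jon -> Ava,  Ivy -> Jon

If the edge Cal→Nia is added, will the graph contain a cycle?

No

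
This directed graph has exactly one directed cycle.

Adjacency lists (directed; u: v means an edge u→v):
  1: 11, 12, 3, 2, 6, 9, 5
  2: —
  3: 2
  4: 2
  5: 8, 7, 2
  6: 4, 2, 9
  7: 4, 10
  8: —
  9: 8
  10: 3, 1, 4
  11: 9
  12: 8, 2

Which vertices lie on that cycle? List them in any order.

1, 5, 7, 10

DFS with gray/black marking from 10:
10 gray
  3 gray
    2 gray
    2 black
  3 black
  1 gray
    11 gray
      9 gray
        8 gray
        8 black
      9 black
    11 black
    12 gray
      12→8: 8 black — skip
      12→2: 2 black — skip
    12 black
    1→3: 3 black — skip
    1→2: 2 black — skip
    6 gray
      4 gray
        4→2: 2 black — skip
      4 black
      6→2: 2 black — skip
      6→9: 9 black — skip
    6 black
    1→9: 9 black — skip
    5 gray
      5→8: 8 black — skip
      7 gray
        7→4: 4 black — skip
        7→10: 10 is gray → back edge
Back edge closes the cycle 10 → 1 → 5 → 7 → 10; its vertices are {1, 5, 7, 10}.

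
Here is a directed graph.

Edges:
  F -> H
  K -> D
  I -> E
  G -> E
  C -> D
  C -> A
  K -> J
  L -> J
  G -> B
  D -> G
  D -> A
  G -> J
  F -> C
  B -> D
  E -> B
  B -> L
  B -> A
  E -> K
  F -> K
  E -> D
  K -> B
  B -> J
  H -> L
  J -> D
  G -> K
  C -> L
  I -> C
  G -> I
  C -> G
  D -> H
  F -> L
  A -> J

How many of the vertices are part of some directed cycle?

11

A vertex is on a directed cycle iff it belongs to a strongly connected component of size ≥ 2 (or has a self-loop).
The vertices on cycles are {A, B, C, D, E, G, H, I, J, K, L} — 11 in total.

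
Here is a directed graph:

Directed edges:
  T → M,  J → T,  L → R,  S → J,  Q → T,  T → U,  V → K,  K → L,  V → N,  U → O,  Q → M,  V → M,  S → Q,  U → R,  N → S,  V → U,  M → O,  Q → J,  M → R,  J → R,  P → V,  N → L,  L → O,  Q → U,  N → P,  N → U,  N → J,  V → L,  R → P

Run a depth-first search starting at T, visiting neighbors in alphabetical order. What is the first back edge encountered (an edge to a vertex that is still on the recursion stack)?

DFS from T (visiting neighbors in alphabetical order); mark gray on enter, black on exit:
T gray
  M gray
    O gray
    O black
    R gray
      P gray
        V gray
          K gray
            L gray
              L→O: O black — skip
              L→R: R is gray → back edge
First back edge: L → R.

L→R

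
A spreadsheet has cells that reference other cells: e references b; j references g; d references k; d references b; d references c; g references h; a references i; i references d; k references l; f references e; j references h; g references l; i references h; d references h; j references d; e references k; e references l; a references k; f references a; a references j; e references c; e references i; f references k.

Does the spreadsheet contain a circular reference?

DFS with white/gray/black marking, starting from b:
b gray
b black
h gray
h black
i gray
  d gray
    c gray
    c black
    d→b: b black — skip
    k gray
      l gray
      l black
    k black
    d→h: h black — skip
  d black
  i→h: h black — skip
i black
g gray
  g→l: l black — skip
  g→h: h black — skip
g black
f gray
  f→k: k black — skip
  e gray
    e→b: b black — skip
    e→k: k black — skip
    e→c: c black — skip
    e→l: l black — skip
    e→i: i black — skip
  e black
  a gray
    a→k: k black — skip
    j gray
      j→g: g black — skip
      j→d: d black — skip
      j→h: h black — skip
    j black
    a→i: i black — skip
  a black
f black
Every edge goes to a white or black vertex — no back edge, so the graph is acyclic.

No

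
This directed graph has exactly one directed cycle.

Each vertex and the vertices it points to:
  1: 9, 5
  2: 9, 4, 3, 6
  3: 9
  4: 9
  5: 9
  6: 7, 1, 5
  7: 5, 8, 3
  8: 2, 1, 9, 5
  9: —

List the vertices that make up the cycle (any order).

DFS with gray/black marking from 2:
2 gray
  9 gray
  9 black
  4 gray
    4→9: 9 black — skip
  4 black
  3 gray
    3→9: 9 black — skip
  3 black
  6 gray
    7 gray
      5 gray
        5→9: 9 black — skip
      5 black
      8 gray
        8→2: 2 is gray → back edge
Back edge closes the cycle 2 → 6 → 7 → 8 → 2; its vertices are {2, 6, 7, 8}.

2, 6, 7, 8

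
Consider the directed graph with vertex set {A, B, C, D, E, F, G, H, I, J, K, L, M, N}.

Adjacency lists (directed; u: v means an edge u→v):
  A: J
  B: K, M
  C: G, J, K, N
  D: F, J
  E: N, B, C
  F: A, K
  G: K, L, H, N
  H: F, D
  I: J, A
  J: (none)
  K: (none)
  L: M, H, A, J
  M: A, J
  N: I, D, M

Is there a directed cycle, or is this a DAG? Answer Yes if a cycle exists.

DFS with white/gray/black marking, starting from D:
D gray
  F gray
    A gray
      J gray
      J black
    A black
    K gray
    K black
  F black
  D→J: J black — skip
D black
B gray
  B→K: K black — skip
  M gray
    M→A: A black — skip
    M→J: J black — skip
  M black
B black
C gray
  G gray
    G→K: K black — skip
    L gray
      L→M: M black — skip
      H gray
        H→F: F black — skip
        H→D: D black — skip
      H black
      L→A: A black — skip
      L→J: J black — skip
    L black
    G→H: H black — skip
    N gray
      I gray
        I→J: J black — skip
        I→A: A black — skip
      I black
      N→D: D black — skip
      N→M: M black — skip
    N black
  G black
  C→J: J black — skip
  C→K: K black — skip
  C→N: N black — skip
C black
E gray
  E→N: N black — skip
  E→B: B black — skip
  E→C: C black — skip
E black
Every edge goes to a white or black vertex — no back edge, so the graph is acyclic.

No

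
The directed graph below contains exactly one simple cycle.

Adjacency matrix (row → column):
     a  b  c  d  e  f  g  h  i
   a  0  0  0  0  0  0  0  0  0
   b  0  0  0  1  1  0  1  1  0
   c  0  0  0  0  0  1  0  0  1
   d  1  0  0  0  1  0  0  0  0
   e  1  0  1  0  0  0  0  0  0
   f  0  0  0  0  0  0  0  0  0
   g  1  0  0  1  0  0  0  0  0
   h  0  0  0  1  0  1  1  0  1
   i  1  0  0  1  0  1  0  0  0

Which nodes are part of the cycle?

DFS with gray/black marking from e:
e gray
  a gray
  a black
  c gray
    f gray
    f black
    i gray
      d gray
        d→a: a black — skip
        d→e: e is gray → back edge
Back edge closes the cycle e → c → i → d → e; its vertices are {c, d, e, i}.

c, d, e, i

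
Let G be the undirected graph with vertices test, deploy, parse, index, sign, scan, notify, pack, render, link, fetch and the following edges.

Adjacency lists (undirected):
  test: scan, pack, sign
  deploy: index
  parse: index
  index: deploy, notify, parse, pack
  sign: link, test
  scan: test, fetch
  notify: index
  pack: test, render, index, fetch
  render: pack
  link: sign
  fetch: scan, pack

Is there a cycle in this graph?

DFS, tracking each vertex's parent; an edge to a visited non-parent vertex closes a cycle.
Start from sign:
visit sign (parent –)
  visit link (parent sign)
    link–sign: parent, skip
  visit test (parent sign)
    visit scan (parent test)
      scan–test: parent, skip
      visit fetch (parent scan)
        fetch–scan: parent, skip
        visit pack (parent fetch)
          pack–test: test visited and ≠ parent → cycle
Cycle: test – scan – fetch – pack – test.

Yes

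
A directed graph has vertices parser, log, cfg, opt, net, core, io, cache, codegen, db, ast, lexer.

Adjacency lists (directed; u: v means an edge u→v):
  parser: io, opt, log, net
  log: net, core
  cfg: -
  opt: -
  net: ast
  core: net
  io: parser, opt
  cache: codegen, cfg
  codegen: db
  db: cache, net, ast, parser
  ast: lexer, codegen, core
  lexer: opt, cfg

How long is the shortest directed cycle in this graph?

2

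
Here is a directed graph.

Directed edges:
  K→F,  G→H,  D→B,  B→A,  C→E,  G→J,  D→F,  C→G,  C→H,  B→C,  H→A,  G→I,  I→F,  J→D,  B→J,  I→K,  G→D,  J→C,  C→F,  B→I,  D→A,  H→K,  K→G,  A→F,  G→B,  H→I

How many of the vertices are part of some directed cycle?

8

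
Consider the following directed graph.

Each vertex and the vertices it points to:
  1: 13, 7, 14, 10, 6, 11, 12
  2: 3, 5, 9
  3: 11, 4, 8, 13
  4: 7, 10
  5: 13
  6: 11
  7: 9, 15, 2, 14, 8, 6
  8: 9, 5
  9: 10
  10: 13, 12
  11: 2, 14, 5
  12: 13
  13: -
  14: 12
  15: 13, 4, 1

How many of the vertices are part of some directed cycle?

8

A vertex is on a directed cycle iff it belongs to a strongly connected component of size ≥ 2 (or has a self-loop).
The vertices on cycles are {1, 2, 3, 4, 6, 7, 11, 15} — 8 in total.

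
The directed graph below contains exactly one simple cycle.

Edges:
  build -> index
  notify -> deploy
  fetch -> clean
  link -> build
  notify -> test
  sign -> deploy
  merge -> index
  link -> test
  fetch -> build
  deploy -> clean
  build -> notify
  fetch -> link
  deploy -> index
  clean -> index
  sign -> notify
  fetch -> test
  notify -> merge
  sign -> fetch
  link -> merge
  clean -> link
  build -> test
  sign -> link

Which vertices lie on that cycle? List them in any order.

DFS with gray/black marking from link:
link gray
  test gray
  test black
  build gray
    notify gray
      notify→test: test black — skip
      deploy gray
        index gray
        index black
        clean gray
          clean→link: link is gray → back edge
Back edge closes the cycle link → build → notify → deploy → clean → link; its vertices are {link, build, clean, deploy, notify}.

link, build, clean, deploy, notify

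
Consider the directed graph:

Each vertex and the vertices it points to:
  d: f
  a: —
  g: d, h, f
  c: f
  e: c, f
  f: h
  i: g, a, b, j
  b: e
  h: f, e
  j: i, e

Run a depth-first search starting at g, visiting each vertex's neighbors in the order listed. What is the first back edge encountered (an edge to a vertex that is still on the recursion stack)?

DFS from g (visiting each vertex's neighbors in the order listed); mark gray on enter, black on exit:
g gray
  d gray
    f gray
      h gray
        h→f: f is gray → back edge
First back edge: h → f.

h->f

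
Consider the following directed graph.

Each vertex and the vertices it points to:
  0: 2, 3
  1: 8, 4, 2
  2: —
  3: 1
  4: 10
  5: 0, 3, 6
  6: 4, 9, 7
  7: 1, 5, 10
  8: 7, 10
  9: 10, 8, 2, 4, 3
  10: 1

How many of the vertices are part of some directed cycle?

10

A vertex is on a directed cycle iff it belongs to a strongly connected component of size ≥ 2 (or has a self-loop).
The vertices on cycles are {0, 1, 3, 4, 5, 6, 7, 8, 9, 10} — 10 in total.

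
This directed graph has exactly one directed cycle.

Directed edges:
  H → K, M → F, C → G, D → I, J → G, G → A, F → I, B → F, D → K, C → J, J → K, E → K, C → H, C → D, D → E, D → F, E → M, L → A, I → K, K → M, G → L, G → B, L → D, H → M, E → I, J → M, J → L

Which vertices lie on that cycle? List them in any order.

F, I, K, M

DFS with gray/black marking from I:
I gray
  K gray
    M gray
      F gray
        F→I: I is gray → back edge
Back edge closes the cycle I → K → M → F → I; its vertices are {F, I, K, M}.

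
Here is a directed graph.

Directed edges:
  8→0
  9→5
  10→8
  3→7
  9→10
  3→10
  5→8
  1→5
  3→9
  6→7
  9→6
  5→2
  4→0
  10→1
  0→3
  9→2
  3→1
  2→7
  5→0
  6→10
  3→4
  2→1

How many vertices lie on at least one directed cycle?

A vertex is on a directed cycle iff it belongs to a strongly connected component of size ≥ 2 (or has a self-loop).
The vertices on cycles are {0, 1, 2, 3, 4, 5, 6, 8, 9, 10} — 10 in total.

10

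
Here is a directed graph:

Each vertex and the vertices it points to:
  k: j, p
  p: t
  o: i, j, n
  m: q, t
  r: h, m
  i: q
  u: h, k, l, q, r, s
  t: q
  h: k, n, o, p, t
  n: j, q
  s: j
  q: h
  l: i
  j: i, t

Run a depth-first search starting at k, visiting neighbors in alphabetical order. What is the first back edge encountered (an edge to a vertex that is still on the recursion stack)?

DFS from k (visiting neighbors in alphabetical order); mark gray on enter, black on exit:
k gray
  j gray
    i gray
      q gray
        h gray
          h→k: k is gray → back edge
First back edge: h → k.

h→k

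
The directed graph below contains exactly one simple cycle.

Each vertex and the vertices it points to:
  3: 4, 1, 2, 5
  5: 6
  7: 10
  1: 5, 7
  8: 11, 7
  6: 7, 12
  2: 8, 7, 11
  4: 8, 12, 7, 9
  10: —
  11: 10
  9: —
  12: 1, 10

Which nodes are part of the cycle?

1, 5, 6, 12

DFS with gray/black marking from 1:
1 gray
  5 gray
    6 gray
      7 gray
        10 gray
        10 black
      7 black
      12 gray
        12→1: 1 is gray → back edge
Back edge closes the cycle 1 → 5 → 6 → 12 → 1; its vertices are {1, 5, 6, 12}.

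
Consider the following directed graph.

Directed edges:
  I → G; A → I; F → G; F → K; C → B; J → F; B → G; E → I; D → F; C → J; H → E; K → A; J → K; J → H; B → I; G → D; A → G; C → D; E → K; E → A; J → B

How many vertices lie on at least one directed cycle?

6

A vertex is on a directed cycle iff it belongs to a strongly connected component of size ≥ 2 (or has a self-loop).
The vertices on cycles are {A, D, F, G, I, K} — 6 in total.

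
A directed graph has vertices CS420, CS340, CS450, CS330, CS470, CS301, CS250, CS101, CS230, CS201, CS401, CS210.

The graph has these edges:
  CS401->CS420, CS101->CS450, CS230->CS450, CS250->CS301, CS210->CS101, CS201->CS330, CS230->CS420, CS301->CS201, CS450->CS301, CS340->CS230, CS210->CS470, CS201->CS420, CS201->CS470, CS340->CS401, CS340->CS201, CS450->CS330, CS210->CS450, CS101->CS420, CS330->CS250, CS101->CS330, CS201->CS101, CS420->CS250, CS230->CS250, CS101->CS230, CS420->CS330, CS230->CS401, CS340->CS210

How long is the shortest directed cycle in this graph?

4

For each vertex v, BFS finds the shortest path from v back to v.
The shortest such closed walk is CS201 → CS330 → CS250 → CS301 → CS201, length 4.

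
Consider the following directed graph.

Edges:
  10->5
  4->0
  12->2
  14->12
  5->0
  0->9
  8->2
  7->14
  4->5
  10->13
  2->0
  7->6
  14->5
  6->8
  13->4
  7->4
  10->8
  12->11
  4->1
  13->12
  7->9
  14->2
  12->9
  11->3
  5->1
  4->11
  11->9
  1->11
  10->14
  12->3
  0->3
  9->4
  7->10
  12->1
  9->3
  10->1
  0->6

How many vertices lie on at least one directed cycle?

9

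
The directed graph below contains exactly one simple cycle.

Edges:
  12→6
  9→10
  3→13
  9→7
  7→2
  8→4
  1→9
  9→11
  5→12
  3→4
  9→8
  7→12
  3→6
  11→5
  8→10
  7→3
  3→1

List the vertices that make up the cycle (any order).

DFS with gray/black marking from 9:
9 gray
  8 gray
    4 gray
    4 black
    10 gray
    10 black
  8 black
  11 gray
    5 gray
      12 gray
        6 gray
        6 black
      12 black
    5 black
  11 black
  9→10: 10 black — skip
  7 gray
    3 gray
      13 gray
      13 black
      1 gray
        1→9: 9 is gray → back edge
Back edge closes the cycle 9 → 7 → 3 → 1 → 9; its vertices are {1, 3, 7, 9}.

1, 3, 7, 9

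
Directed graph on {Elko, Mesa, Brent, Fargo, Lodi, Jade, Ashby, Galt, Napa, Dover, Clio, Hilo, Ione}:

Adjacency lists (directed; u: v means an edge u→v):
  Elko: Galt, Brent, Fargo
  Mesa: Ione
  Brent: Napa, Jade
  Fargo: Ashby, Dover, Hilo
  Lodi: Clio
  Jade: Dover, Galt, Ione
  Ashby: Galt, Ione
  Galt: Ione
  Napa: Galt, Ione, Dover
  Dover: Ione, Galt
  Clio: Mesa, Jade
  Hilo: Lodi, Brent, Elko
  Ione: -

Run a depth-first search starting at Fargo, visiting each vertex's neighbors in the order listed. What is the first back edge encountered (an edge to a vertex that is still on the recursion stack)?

Elko->Fargo

DFS from Fargo (visiting each vertex's neighbors in the order listed); mark gray on enter, black on exit:
Fargo gray
  Ashby gray
    Galt gray
      Ione gray
      Ione black
    Galt black
    Ashby→Ione: Ione black — skip
  Ashby black
  Dover gray
    Dover→Ione: Ione black — skip
    Dover→Galt: Galt black — skip
  Dover black
  Hilo gray
    Lodi gray
      Clio gray
        Mesa gray
          Mesa→Ione: Ione black — skip
        Mesa black
        Jade gray
          Jade→Dover: Dover black — skip
          Jade→Galt: Galt black — skip
          Jade→Ione: Ione black — skip
        Jade black
      Clio black
    Lodi black
    Brent gray
      Napa gray
        Napa→Galt: Galt black — skip
        Napa→Ione: Ione black — skip
        Napa→Dover: Dover black — skip
      Napa black
      Brent→Jade: Jade black — skip
    Brent black
    Elko gray
      Elko→Galt: Galt black — skip
      Elko→Brent: Brent black — skip
      Elko→Fargo: Fargo is gray → back edge
First back edge: Elko → Fargo.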